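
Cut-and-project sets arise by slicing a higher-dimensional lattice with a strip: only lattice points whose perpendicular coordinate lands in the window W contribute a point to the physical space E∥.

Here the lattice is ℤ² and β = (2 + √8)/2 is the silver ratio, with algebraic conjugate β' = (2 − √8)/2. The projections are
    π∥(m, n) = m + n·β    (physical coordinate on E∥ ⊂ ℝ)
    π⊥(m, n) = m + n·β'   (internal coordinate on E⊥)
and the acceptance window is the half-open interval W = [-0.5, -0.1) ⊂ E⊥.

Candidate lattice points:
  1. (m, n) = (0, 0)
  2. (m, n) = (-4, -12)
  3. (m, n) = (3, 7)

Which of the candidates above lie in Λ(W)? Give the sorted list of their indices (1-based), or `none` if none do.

β' = (2−√8)/2 ≈ -0.414214.
candidate 1: (m,n)=(0,0) → π∥ = 0+0·β ≈ 0.000000, π⊥ = 0+0·β' ≈ 0.000000 ∉ [-0.5, -0.1) ⇒ out
candidate 2: (m,n)=(-4,-12) → π∥ = -4-12·β ≈ -32.970563, π⊥ = -4-12·β' ≈ 0.970563 ∉ [-0.5, -0.1) ⇒ out
candidate 3: (m,n)=(3,7) → π∥ = 3+7·β ≈ 19.899495, π⊥ = 3+7·β' ≈ 0.100505 ∉ [-0.5, -0.1) ⇒ out

none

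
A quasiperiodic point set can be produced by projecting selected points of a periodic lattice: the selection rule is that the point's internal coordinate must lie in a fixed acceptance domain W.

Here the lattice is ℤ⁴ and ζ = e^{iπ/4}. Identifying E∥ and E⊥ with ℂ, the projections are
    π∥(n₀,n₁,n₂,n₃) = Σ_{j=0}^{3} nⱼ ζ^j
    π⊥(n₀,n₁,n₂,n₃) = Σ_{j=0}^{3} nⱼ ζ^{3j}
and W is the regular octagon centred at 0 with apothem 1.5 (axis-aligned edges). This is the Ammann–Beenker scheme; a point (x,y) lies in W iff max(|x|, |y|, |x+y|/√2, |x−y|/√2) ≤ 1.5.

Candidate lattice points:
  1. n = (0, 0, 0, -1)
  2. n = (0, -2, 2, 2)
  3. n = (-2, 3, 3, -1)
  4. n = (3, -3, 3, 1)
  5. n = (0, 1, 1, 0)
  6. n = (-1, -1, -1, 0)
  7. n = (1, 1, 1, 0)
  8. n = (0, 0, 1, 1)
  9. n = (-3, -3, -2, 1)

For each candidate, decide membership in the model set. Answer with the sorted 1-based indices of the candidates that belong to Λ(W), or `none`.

1, 5, 6, 7, 8, 9

With ζ = e^{iπ/4} the internal vectors are ζ^0,ζ^3,ζ^6,ζ^9.
#1 (0, 0, 0, -1): internal (-0.70711, -0.70711); octagon support 1.00000 vs apothem 1.5 → ∈ W
#2 (0, -2, 2, 2): internal (2.82843, -2.00000); octagon support 3.41421 vs apothem 1.5 → ∉ W
#3 (-2, 3, 3, -1): internal (-4.82843, -1.58579); octagon support 4.82843 vs apothem 1.5 → ∉ W
#4 (3, -3, 3, 1): internal (5.82843, -4.41421); octagon support 7.24264 vs apothem 1.5 → ∉ W
#5 (0, 1, 1, 0): internal (-0.70711, -0.29289); octagon support 0.70711 vs apothem 1.5 → ∈ W
#6 (-1, -1, -1, 0): internal (-0.29289, 0.29289); octagon support 0.41421 vs apothem 1.5 → ∈ W
#7 (1, 1, 1, 0): internal (0.29289, -0.29289); octagon support 0.41421 vs apothem 1.5 → ∈ W
#8 (0, 0, 1, 1): internal (0.70711, -0.29289); octagon support 0.70711 vs apothem 1.5 → ∈ W
#9 (-3, -3, -2, 1): internal (-0.17157, 0.58579); octagon support 0.58579 vs apothem 1.5 → ∈ W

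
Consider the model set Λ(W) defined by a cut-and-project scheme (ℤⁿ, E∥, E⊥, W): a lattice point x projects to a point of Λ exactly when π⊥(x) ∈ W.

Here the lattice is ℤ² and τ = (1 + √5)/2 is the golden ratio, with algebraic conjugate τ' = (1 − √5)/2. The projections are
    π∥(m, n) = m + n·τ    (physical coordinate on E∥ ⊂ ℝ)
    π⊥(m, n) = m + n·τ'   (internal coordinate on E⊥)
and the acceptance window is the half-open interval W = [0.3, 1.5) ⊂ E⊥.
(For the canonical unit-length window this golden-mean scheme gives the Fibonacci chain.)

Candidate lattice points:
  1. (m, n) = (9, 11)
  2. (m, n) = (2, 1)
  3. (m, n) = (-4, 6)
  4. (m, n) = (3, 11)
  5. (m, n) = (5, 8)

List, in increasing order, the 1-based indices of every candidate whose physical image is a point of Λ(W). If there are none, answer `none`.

τ' = (1−√5)/2 ≈ -0.61803.
[1] lift (9,11): star map gives 2.20163; window check 0.3 ≤ 2.20163 < 1.5 is false → out
[2] lift (2,1): star map gives 1.38197; window check 0.3 ≤ 1.38197 < 1.5 is true → IN Λ
[3] lift (-4,6): star map gives -7.70820; window check 0.3 ≤ -7.70820 < 1.5 is false → out
[4] lift (3,11): star map gives -3.79837; window check 0.3 ≤ -3.79837 < 1.5 is false → out
[5] lift (5,8): star map gives 0.05573; window check 0.3 ≤ 0.05573 < 1.5 is false → out

2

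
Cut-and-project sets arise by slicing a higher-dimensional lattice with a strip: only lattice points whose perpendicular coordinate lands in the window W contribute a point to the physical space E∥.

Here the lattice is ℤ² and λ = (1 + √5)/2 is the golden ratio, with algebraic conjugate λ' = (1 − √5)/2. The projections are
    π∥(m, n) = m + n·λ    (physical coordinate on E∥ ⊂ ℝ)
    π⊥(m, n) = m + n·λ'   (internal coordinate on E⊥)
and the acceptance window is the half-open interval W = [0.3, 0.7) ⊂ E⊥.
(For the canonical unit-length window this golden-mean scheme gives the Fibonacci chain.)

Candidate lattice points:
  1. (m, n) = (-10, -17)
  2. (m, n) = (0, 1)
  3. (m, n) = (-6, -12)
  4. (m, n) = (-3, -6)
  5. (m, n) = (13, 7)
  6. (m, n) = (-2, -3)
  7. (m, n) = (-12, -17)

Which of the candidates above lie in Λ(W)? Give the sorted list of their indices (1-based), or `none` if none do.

1

Numerically λ ≈ 1.61803 and λ' = −1/λ ≈ -0.61803.
candidate 1: (m,n)=(-10,-17) → π∥ = -10-17·λ ≈ -37.50658, π⊥ = -10-17·λ' ≈ 0.50658 ∈ [0.3, 0.7) ⇒ IN Λ
candidate 2: (m,n)=(0,1) → π∥ = 0+1·λ ≈ 1.61803, π⊥ = 0+1·λ' ≈ -0.61803 ∉ [0.3, 0.7) ⇒ out
candidate 3: (m,n)=(-6,-12) → π∥ = -6-12·λ ≈ -25.41641, π⊥ = -6-12·λ' ≈ 1.41641 ∉ [0.3, 0.7) ⇒ out
candidate 4: (m,n)=(-3,-6) → π∥ = -3-6·λ ≈ -12.70820, π⊥ = -3-6·λ' ≈ 0.70820 ∉ [0.3, 0.7) ⇒ out
candidate 5: (m,n)=(13,7) → π∥ = 13+7·λ ≈ 24.32624, π⊥ = 13+7·λ' ≈ 8.67376 ∉ [0.3, 0.7) ⇒ out
candidate 6: (m,n)=(-2,-3) → π∥ = -2-3·λ ≈ -6.85410, π⊥ = -2-3·λ' ≈ -0.14590 ∉ [0.3, 0.7) ⇒ out
candidate 7: (m,n)=(-12,-17) → π∥ = -12-17·λ ≈ -39.50658, π⊥ = -12-17·λ' ≈ -1.49342 ∉ [0.3, 0.7) ⇒ out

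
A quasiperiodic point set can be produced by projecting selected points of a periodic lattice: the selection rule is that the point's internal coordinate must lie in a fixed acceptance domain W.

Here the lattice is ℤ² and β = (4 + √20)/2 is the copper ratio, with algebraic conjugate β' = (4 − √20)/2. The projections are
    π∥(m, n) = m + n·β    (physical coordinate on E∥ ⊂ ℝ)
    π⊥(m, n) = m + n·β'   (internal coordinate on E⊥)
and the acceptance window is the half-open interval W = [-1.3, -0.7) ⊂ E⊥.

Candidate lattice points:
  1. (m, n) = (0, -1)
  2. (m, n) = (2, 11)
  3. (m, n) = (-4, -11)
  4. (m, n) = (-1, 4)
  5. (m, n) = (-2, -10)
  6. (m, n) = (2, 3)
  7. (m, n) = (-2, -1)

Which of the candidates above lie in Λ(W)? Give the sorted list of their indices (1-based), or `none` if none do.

β' = (4−√20)/2 ≈ -0.2361.
candidate 1: (m,n)=(0,-1) → π∥ = 0-1·β ≈ -4.2361, π⊥ = 0-1·β' ≈ 0.2361 ∉ [-1.3, -0.7) ⇒ out
candidate 2: (m,n)=(2,11) → π∥ = 2+11·β ≈ 48.5967, π⊥ = 2+11·β' ≈ -0.5967 ∉ [-1.3, -0.7) ⇒ out
candidate 3: (m,n)=(-4,-11) → π∥ = -4-11·β ≈ -50.5967, π⊥ = -4-11·β' ≈ -1.4033 ∉ [-1.3, -0.7) ⇒ out
candidate 4: (m,n)=(-1,4) → π∥ = -1+4·β ≈ 15.9443, π⊥ = -1+4·β' ≈ -1.9443 ∉ [-1.3, -0.7) ⇒ out
candidate 5: (m,n)=(-2,-10) → π∥ = -2-10·β ≈ -44.3607, π⊥ = -2-10·β' ≈ 0.3607 ∉ [-1.3, -0.7) ⇒ out
candidate 6: (m,n)=(2,3) → π∥ = 2+3·β ≈ 14.7082, π⊥ = 2+3·β' ≈ 1.2918 ∉ [-1.3, -0.7) ⇒ out
candidate 7: (m,n)=(-2,-1) → π∥ = -2-1·β ≈ -6.2361, π⊥ = -2-1·β' ≈ -1.7639 ∉ [-1.3, -0.7) ⇒ out

none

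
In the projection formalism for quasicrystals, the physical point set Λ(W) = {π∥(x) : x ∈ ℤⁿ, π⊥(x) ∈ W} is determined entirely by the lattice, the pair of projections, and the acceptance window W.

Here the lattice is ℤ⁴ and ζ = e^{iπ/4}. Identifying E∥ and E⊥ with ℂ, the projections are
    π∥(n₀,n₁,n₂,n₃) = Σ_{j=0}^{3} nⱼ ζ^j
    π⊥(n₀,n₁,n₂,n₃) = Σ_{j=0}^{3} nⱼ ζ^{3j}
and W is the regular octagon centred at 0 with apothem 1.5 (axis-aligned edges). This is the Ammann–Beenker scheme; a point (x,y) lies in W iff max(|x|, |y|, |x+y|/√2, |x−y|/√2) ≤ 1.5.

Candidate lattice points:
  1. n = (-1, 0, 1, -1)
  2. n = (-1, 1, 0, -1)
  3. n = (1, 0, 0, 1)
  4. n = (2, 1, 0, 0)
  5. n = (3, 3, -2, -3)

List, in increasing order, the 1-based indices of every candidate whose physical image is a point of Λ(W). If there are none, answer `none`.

Internal map: ζ^{3j} for j=0..3 gives (1,0), (−√2/2,√2/2), (0,−1), (√2/2,√2/2).
#1 (-1, 0, 1, -1): internal (-1.70711, -1.70711); octagon support 2.41421 vs apothem 1.5 → ∉ W
#2 (-1, 1, 0, -1): internal (-2.41421, 0.00000); octagon support 2.41421 vs apothem 1.5 → ∉ W
#3 (1, 0, 0, 1): internal (1.70711, 0.70711); octagon support 1.70711 vs apothem 1.5 → ∉ W
#4 (2, 1, 0, 0): internal (1.29289, 0.70711); octagon support 1.41421 vs apothem 1.5 → ∈ W
#5 (3, 3, -2, -3): internal (-1.24264, 2.00000); octagon support 2.29289 vs apothem 1.5 → ∉ W

4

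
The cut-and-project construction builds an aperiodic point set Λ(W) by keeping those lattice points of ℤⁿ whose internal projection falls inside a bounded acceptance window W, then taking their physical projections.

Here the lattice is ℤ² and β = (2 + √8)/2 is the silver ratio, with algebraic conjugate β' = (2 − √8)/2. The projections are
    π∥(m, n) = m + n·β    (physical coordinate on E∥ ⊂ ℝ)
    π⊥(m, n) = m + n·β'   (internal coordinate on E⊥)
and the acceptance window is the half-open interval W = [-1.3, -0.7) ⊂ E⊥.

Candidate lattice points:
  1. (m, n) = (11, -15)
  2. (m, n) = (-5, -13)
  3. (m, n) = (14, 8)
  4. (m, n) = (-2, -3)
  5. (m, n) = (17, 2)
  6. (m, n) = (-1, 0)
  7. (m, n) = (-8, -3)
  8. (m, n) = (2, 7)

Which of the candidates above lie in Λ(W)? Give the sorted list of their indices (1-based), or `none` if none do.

β' = (2−√8)/2 ≈ -0.4142.
candidate 1: (m,n)=(11,-15) → π∥ = 11-15·β ≈ -25.2132, π⊥ = 11-15·β' ≈ 17.2132 ∉ [-1.3, -0.7) ⇒ out
candidate 2: (m,n)=(-5,-13) → π∥ = -5-13·β ≈ -36.3848, π⊥ = -5-13·β' ≈ 0.3848 ∉ [-1.3, -0.7) ⇒ out
candidate 3: (m,n)=(14,8) → π∥ = 14+8·β ≈ 33.3137, π⊥ = 14+8·β' ≈ 10.6863 ∉ [-1.3, -0.7) ⇒ out
candidate 4: (m,n)=(-2,-3) → π∥ = -2-3·β ≈ -9.2426, π⊥ = -2-3·β' ≈ -0.7574 ∈ [-1.3, -0.7) ⇒ IN Λ
candidate 5: (m,n)=(17,2) → π∥ = 17+2·β ≈ 21.8284, π⊥ = 17+2·β' ≈ 16.1716 ∉ [-1.3, -0.7) ⇒ out
candidate 6: (m,n)=(-1,0) → π∥ = -1+0·β ≈ -1.0000, π⊥ = -1+0·β' ≈ -1.0000 ∈ [-1.3, -0.7) ⇒ IN Λ
candidate 7: (m,n)=(-8,-3) → π∥ = -8-3·β ≈ -15.2426, π⊥ = -8-3·β' ≈ -6.7574 ∉ [-1.3, -0.7) ⇒ out
candidate 8: (m,n)=(2,7) → π∥ = 2+7·β ≈ 18.8995, π⊥ = 2+7·β' ≈ -0.8995 ∈ [-1.3, -0.7) ⇒ IN Λ

4, 6, 8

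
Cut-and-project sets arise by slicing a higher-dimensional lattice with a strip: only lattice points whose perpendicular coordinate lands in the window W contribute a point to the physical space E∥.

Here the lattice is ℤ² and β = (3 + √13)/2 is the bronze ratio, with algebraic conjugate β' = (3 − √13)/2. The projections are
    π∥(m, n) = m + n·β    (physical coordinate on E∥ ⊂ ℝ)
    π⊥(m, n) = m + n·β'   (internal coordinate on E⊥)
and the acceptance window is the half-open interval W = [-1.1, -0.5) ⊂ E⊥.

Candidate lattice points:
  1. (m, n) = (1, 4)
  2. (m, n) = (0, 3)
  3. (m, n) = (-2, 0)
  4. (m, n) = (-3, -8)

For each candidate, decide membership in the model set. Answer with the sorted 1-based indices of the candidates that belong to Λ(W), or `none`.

β' = (3−√13)/2 ≈ -0.30278.
candidate 1: (m,n)=(1,4) → π∥ = 1+4·β ≈ 14.21110, π⊥ = 1+4·β' ≈ -0.21110 ∉ [-1.1, -0.5) ⇒ out
candidate 2: (m,n)=(0,3) → π∥ = 0+3·β ≈ 9.90833, π⊥ = 0+3·β' ≈ -0.90833 ∈ [-1.1, -0.5) ⇒ IN Λ
candidate 3: (m,n)=(-2,0) → π∥ = -2+0·β ≈ -2.00000, π⊥ = -2+0·β' ≈ -2.00000 ∉ [-1.1, -0.5) ⇒ out
candidate 4: (m,n)=(-3,-8) → π∥ = -3-8·β ≈ -29.42221, π⊥ = -3-8·β' ≈ -0.57779 ∈ [-1.1, -0.5) ⇒ IN Λ

2, 4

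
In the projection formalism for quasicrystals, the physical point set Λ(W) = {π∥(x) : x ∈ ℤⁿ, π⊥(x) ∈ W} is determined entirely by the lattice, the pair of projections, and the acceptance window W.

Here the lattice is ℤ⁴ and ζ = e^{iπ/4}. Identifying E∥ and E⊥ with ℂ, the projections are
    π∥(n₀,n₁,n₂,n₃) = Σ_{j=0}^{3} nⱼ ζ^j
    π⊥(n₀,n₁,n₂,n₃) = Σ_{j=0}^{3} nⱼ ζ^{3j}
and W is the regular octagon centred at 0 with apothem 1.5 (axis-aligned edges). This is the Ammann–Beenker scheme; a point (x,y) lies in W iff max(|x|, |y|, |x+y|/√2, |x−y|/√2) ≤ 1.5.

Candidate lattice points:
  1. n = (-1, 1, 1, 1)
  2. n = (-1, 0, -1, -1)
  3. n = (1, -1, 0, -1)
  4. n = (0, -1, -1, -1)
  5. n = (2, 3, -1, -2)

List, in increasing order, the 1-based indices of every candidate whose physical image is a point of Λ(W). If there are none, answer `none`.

1, 4

Internal map: ζ^{3j} for j=0..3 gives (1,0), (−√2/2,√2/2), (0,−1), (√2/2,√2/2).
candidate 1: n = (-1, 1, 1, 1) → π⊥ ≈ (-1.0000, +0.4142); max(|x|,|y|,|x±y|/√2) = 1.0000 ≤ 1.5 ⇒ ∈ W
candidate 2: n = (-1, 0, -1, -1) → π⊥ ≈ (-1.7071, +0.2929); max(|x|,|y|,|x±y|/√2) = 1.7071 > 1.5 ⇒ ∉ W
candidate 3: n = (1, -1, 0, -1) → π⊥ ≈ (+1.0000, -1.4142); max(|x|,|y|,|x±y|/√2) = 1.7071 > 1.5 ⇒ ∉ W
candidate 4: n = (0, -1, -1, -1) → π⊥ ≈ (+0.0000, -0.4142); max(|x|,|y|,|x±y|/√2) = 0.4142 ≤ 1.5 ⇒ ∈ W
candidate 5: n = (2, 3, -1, -2) → π⊥ ≈ (-1.5355, +1.7071); max(|x|,|y|,|x±y|/√2) = 2.2929 > 1.5 ⇒ ∉ W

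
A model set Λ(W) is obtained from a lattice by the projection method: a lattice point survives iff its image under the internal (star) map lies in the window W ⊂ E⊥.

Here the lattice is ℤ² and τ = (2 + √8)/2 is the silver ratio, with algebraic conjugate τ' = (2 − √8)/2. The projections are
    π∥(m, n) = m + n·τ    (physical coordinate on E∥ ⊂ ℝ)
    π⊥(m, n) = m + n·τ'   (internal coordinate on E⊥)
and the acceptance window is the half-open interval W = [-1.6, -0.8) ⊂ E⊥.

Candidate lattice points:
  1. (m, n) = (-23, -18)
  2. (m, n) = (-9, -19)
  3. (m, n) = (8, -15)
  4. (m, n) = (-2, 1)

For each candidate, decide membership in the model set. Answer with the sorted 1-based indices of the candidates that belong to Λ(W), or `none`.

2

Compute τ' = (2−√8)/2 = -0.41421, so π⊥(m,n) = m -0.41421·n.
[1] lift (-23,-18): star map gives -15.54416; window check -1.6 ≤ -15.54416 < -0.8 is false → out
[2] lift (-9,-19): star map gives -1.12994; window check -1.6 ≤ -1.12994 < -0.8 is true → IN Λ
[3] lift (8,-15): star map gives 14.21320; window check -1.6 ≤ 14.21320 < -0.8 is false → out
[4] lift (-2,1): star map gives -2.41421; window check -1.6 ≤ -2.41421 < -0.8 is false → out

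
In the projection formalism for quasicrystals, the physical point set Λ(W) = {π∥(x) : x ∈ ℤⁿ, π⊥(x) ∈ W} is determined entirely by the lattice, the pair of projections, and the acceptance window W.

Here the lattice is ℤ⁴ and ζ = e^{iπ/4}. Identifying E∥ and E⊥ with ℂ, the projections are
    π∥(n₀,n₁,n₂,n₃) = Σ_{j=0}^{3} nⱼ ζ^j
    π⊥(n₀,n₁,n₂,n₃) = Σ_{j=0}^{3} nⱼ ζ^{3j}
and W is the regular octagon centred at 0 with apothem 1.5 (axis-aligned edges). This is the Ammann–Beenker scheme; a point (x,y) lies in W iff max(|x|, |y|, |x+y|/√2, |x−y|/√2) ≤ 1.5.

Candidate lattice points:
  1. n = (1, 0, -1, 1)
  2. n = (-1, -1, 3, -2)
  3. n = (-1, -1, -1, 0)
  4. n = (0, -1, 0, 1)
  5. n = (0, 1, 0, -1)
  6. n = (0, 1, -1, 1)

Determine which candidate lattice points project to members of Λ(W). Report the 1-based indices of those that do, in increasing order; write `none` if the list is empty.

Internal map: ζ^{3j} for j=0..3 gives (1,0), (−√2/2,√2/2), (0,−1), (√2/2,√2/2).
#1 (1, 0, -1, 1): internal (1.7071, 1.7071); octagon support 2.4142 vs apothem 1.5 → ∉ W
#2 (-1, -1, 3, -2): internal (-1.7071, -5.1213); octagon support 5.1213 vs apothem 1.5 → ∉ W
#3 (-1, -1, -1, 0): internal (-0.2929, 0.2929); octagon support 0.4142 vs apothem 1.5 → ∈ W
#4 (0, -1, 0, 1): internal (1.4142, 0.0000); octagon support 1.4142 vs apothem 1.5 → ∈ W
#5 (0, 1, 0, -1): internal (-1.4142, 0.0000); octagon support 1.4142 vs apothem 1.5 → ∈ W
#6 (0, 1, -1, 1): internal (0.0000, 2.4142); octagon support 2.4142 vs apothem 1.5 → ∉ W

3, 4, 5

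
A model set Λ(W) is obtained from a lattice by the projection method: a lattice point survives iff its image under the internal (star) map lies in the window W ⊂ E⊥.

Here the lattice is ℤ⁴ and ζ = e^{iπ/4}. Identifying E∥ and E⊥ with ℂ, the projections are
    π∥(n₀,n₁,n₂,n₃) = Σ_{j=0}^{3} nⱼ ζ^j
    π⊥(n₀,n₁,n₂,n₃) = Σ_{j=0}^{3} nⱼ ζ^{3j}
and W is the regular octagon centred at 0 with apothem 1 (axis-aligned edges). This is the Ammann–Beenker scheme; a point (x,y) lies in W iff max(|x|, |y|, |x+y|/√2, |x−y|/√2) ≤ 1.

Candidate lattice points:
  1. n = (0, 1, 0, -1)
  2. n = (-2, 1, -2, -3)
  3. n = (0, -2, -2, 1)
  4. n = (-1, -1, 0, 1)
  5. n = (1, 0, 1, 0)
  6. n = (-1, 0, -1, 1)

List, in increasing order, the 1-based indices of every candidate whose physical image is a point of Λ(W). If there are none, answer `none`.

π⊥(n) = n₀ + n₁ζ³ + n₂ζ⁶ + n₃ζ⁹ where ζ = e^{iπ/4}.
candidate 1: n = (0, 1, 0, -1) → π⊥ ≈ (-1.414214, +0.000000); max(|x|,|y|,|x±y|/√2) = 1.414214 > 1 ⇒ ∉ W
candidate 2: n = (-2, 1, -2, -3) → π⊥ ≈ (-4.828427, +0.585786); max(|x|,|y|,|x±y|/√2) = 4.828427 > 1 ⇒ ∉ W
candidate 3: n = (0, -2, -2, 1) → π⊥ ≈ (+2.121320, +1.292893); max(|x|,|y|,|x±y|/√2) = 2.414214 > 1 ⇒ ∉ W
candidate 4: n = (-1, -1, 0, 1) → π⊥ ≈ (+0.414214, +0.000000); max(|x|,|y|,|x±y|/√2) = 0.414214 ≤ 1 ⇒ ∈ W
candidate 5: n = (1, 0, 1, 0) → π⊥ ≈ (+1.000000, -1.000000); max(|x|,|y|,|x±y|/√2) = 1.414214 > 1 ⇒ ∉ W
candidate 6: n = (-1, 0, -1, 1) → π⊥ ≈ (-0.292893, +1.707107); max(|x|,|y|,|x±y|/√2) = 1.707107 > 1 ⇒ ∉ W

4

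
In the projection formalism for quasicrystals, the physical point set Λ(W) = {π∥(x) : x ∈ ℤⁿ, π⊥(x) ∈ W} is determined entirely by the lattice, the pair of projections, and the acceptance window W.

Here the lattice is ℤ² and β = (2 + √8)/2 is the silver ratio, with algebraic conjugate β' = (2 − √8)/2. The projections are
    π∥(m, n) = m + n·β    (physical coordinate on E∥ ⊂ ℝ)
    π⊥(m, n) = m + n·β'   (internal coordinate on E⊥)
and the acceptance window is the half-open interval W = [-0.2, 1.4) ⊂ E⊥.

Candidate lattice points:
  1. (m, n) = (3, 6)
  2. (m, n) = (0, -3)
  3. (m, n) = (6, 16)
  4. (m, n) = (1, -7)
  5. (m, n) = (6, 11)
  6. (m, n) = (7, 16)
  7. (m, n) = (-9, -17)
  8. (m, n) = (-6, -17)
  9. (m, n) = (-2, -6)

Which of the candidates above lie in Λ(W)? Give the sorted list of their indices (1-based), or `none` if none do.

β' = (2−√8)/2 ≈ -0.41421.
#1 (3,6): internal coord 3 + (6)·β' = +0.51472; +0.51472 ∈ [-0.2, 1.4) → IN Λ
#2 (0,-3): internal coord 0 + (-3)·β' = +1.24264; +1.24264 ∈ [-0.2, 1.4) → IN Λ
#3 (6,16): internal coord 6 + (16)·β' = -0.62742; -0.62742 ∉ [-0.2, 1.4) → out
#4 (1,-7): internal coord 1 + (-7)·β' = +3.89949; +3.89949 ∉ [-0.2, 1.4) → out
#5 (6,11): internal coord 6 + (11)·β' = +1.44365; +1.44365 ∉ [-0.2, 1.4) → out
#6 (7,16): internal coord 7 + (16)·β' = +0.37258; +0.37258 ∈ [-0.2, 1.4) → IN Λ
#7 (-9,-17): internal coord -9 + (-17)·β' = -1.95837; -1.95837 ∉ [-0.2, 1.4) → out
#8 (-6,-17): internal coord -6 + (-17)·β' = +1.04163; +1.04163 ∈ [-0.2, 1.4) → IN Λ
#9 (-2,-6): internal coord -2 + (-6)·β' = +0.48528; +0.48528 ∈ [-0.2, 1.4) → IN Λ

1, 2, 6, 8, 9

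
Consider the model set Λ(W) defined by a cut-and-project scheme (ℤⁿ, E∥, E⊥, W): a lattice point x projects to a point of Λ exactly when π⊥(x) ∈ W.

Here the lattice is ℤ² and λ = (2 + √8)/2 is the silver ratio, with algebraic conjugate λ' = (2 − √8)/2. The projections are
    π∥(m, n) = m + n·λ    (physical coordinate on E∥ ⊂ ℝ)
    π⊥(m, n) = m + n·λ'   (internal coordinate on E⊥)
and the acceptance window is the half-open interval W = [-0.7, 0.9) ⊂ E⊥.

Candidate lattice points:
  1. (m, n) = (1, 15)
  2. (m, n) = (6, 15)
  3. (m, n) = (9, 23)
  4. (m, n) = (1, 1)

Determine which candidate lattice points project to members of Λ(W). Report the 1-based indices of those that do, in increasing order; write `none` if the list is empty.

Numerically λ ≈ 2.41421 and λ' = −1/λ ≈ -0.41421.
candidate 1: (m,n)=(1,15) → π∥ = 1+15·λ ≈ 37.21320, π⊥ = 1+15·λ' ≈ -5.21320 ∉ [-0.7, 0.9) ⇒ out
candidate 2: (m,n)=(6,15) → π∥ = 6+15·λ ≈ 42.21320, π⊥ = 6+15·λ' ≈ -0.21320 ∈ [-0.7, 0.9) ⇒ IN Λ
candidate 3: (m,n)=(9,23) → π∥ = 9+23·λ ≈ 64.52691, π⊥ = 9+23·λ' ≈ -0.52691 ∈ [-0.7, 0.9) ⇒ IN Λ
candidate 4: (m,n)=(1,1) → π∥ = 1+1·λ ≈ 3.41421, π⊥ = 1+1·λ' ≈ 0.58579 ∈ [-0.7, 0.9) ⇒ IN Λ

2, 3, 4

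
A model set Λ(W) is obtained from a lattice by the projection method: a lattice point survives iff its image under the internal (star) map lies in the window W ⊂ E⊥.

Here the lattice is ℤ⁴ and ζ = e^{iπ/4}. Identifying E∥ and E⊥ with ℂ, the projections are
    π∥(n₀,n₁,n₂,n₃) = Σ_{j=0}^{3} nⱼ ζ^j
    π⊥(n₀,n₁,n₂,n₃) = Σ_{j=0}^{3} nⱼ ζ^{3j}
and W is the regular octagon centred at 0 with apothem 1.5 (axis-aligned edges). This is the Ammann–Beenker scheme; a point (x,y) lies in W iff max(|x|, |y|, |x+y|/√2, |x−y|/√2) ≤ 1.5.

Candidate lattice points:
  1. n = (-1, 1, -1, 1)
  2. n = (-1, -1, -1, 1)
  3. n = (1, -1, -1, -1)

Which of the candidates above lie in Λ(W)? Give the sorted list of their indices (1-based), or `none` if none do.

π⊥(n) = n₀ + n₁ζ³ + n₂ζ⁶ + n₃ζ⁹ where ζ = e^{iπ/4}.
#1 (-1, 1, -1, 1): internal (-1.0000, 2.4142); octagon support 2.4142 vs apothem 1.5 → ∉ W
#2 (-1, -1, -1, 1): internal (0.4142, 1.0000); octagon support 1.0000 vs apothem 1.5 → ∈ W
#3 (1, -1, -1, -1): internal (1.0000, -0.4142); octagon support 1.0000 vs apothem 1.5 → ∈ W

2, 3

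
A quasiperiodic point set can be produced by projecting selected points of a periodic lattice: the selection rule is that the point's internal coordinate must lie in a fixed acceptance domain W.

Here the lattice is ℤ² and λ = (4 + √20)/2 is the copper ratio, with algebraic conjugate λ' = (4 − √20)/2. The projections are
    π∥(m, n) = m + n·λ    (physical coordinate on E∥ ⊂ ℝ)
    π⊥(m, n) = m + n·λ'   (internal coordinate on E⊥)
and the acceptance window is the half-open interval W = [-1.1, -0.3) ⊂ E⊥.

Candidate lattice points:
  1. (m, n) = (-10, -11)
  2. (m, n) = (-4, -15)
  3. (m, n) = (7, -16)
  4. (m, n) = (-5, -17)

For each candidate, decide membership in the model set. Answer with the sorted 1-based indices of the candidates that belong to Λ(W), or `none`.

Compute λ' = (4−√20)/2 = -0.236068, so π⊥(m,n) = m -0.236068·n.
[1] lift (-10,-11): star map gives -7.403252; window check -1.1 ≤ -7.403252 < -0.3 is false → out
[2] lift (-4,-15): star map gives -0.458980; window check -1.1 ≤ -0.458980 < -0.3 is true → IN Λ
[3] lift (7,-16): star map gives 10.777088; window check -1.1 ≤ 10.777088 < -0.3 is false → out
[4] lift (-5,-17): star map gives -0.986844; window check -1.1 ≤ -0.986844 < -0.3 is true → IN Λ

2, 4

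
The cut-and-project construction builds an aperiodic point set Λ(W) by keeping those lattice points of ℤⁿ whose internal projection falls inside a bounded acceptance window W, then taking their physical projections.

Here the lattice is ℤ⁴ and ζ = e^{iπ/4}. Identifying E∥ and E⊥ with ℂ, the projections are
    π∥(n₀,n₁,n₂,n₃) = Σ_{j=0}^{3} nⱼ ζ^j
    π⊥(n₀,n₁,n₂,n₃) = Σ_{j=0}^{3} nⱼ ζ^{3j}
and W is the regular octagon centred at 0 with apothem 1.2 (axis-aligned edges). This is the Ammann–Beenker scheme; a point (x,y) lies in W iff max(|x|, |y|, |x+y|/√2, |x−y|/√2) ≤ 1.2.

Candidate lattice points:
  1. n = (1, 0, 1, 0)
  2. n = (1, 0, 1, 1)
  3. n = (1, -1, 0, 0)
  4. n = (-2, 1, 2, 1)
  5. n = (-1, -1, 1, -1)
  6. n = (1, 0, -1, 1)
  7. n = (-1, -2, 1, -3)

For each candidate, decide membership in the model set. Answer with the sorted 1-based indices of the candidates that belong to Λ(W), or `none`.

π⊥(n) = n₀ + n₁ζ³ + n₂ζ⁶ + n₃ζ⁹ where ζ = e^{iπ/4}.
candidate 1: n = (1, 0, 1, 0) → π⊥ ≈ (+1.00000, -1.00000); max(|x|,|y|,|x±y|/√2) = 1.41421 > 1.2 ⇒ ∉ W
candidate 2: n = (1, 0, 1, 1) → π⊥ ≈ (+1.70711, -0.29289); max(|x|,|y|,|x±y|/√2) = 1.70711 > 1.2 ⇒ ∉ W
candidate 3: n = (1, -1, 0, 0) → π⊥ ≈ (+1.70711, -0.70711); max(|x|,|y|,|x±y|/√2) = 1.70711 > 1.2 ⇒ ∉ W
candidate 4: n = (-2, 1, 2, 1) → π⊥ ≈ (-2.00000, -0.58579); max(|x|,|y|,|x±y|/√2) = 2.00000 > 1.2 ⇒ ∉ W
candidate 5: n = (-1, -1, 1, -1) → π⊥ ≈ (-1.00000, -2.41421); max(|x|,|y|,|x±y|/√2) = 2.41421 > 1.2 ⇒ ∉ W
candidate 6: n = (1, 0, -1, 1) → π⊥ ≈ (+1.70711, +1.70711); max(|x|,|y|,|x±y|/√2) = 2.41421 > 1.2 ⇒ ∉ W
candidate 7: n = (-1, -2, 1, -3) → π⊥ ≈ (-1.70711, -4.53553); max(|x|,|y|,|x±y|/√2) = 4.53553 > 1.2 ⇒ ∉ W

none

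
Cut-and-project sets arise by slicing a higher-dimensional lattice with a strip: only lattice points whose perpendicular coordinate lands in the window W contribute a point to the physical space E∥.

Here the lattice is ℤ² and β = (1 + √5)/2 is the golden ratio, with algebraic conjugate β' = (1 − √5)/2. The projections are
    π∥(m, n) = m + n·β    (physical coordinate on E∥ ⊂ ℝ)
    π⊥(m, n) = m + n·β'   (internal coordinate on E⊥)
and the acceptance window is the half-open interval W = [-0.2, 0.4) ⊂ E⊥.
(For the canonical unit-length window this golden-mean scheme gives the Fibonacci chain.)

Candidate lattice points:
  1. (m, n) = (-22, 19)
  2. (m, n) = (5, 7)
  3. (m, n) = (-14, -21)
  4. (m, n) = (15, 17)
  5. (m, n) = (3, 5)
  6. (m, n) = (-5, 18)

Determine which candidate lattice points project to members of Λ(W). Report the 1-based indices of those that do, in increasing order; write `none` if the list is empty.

5

Numerically β ≈ 1.6180 and β' = −1/β ≈ -0.6180.
#1 (-22,19): internal coord -22 + (19)·β' = -33.7426; -33.7426 ∉ [-0.2, 0.4) → out
#2 (5,7): internal coord 5 + (7)·β' = +0.6738; +0.6738 ∉ [-0.2, 0.4) → out
#3 (-14,-21): internal coord -14 + (-21)·β' = -1.0213; -1.0213 ∉ [-0.2, 0.4) → out
#4 (15,17): internal coord 15 + (17)·β' = +4.4934; +4.4934 ∉ [-0.2, 0.4) → out
#5 (3,5): internal coord 3 + (5)·β' = -0.0902; -0.0902 ∈ [-0.2, 0.4) → IN Λ
#6 (-5,18): internal coord -5 + (18)·β' = -16.1246; -16.1246 ∉ [-0.2, 0.4) → out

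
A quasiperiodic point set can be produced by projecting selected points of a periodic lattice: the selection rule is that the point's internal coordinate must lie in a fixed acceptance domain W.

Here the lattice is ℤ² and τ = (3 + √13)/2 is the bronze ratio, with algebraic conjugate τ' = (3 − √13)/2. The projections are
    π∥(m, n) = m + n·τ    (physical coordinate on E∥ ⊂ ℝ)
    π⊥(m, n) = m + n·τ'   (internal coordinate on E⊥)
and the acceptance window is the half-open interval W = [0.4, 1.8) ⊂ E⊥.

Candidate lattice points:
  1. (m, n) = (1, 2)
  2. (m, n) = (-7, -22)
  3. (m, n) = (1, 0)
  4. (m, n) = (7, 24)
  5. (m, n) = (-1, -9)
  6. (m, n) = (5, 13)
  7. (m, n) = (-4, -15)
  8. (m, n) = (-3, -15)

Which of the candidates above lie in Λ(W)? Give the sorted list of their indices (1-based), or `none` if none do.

Compute τ' = (3−√13)/2 = -0.30278, so π⊥(m,n) = m -0.30278·n.
[1] lift (1,2): star map gives 0.39445; window check 0.4 ≤ 0.39445 < 1.8 is false → out
[2] lift (-7,-22): star map gives -0.33894; window check 0.4 ≤ -0.33894 < 1.8 is false → out
[3] lift (1,0): star map gives 1.00000; window check 0.4 ≤ 1.00000 < 1.8 is true → IN Λ
[4] lift (7,24): star map gives -0.26662; window check 0.4 ≤ -0.26662 < 1.8 is false → out
[5] lift (-1,-9): star map gives 1.72498; window check 0.4 ≤ 1.72498 < 1.8 is true → IN Λ
[6] lift (5,13): star map gives 1.06392; window check 0.4 ≤ 1.06392 < 1.8 is true → IN Λ
[7] lift (-4,-15): star map gives 0.54163; window check 0.4 ≤ 0.54163 < 1.8 is true → IN Λ
[8] lift (-3,-15): star map gives 1.54163; window check 0.4 ≤ 1.54163 < 1.8 is true → IN Λ

3, 5, 6, 7, 8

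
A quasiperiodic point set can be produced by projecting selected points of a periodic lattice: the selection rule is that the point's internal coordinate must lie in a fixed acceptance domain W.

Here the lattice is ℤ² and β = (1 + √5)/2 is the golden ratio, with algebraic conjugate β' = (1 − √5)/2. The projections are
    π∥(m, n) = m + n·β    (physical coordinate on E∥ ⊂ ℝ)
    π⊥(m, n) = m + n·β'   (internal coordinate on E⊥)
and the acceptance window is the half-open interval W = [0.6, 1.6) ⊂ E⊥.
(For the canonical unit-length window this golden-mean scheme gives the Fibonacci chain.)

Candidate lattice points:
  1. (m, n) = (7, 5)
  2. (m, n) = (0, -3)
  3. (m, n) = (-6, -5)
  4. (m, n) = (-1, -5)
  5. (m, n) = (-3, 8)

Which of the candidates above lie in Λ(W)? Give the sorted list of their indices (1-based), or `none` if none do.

none

Numerically β ≈ 1.6180 and β' = −1/β ≈ -0.6180.
candidate 1: (m,n)=(7,5) → π∥ = 7+5·β ≈ 15.0902, π⊥ = 7+5·β' ≈ 3.9098 ∉ [0.6, 1.6) ⇒ out
candidate 2: (m,n)=(0,-3) → π∥ = 0-3·β ≈ -4.8541, π⊥ = 0-3·β' ≈ 1.8541 ∉ [0.6, 1.6) ⇒ out
candidate 3: (m,n)=(-6,-5) → π∥ = -6-5·β ≈ -14.0902, π⊥ = -6-5·β' ≈ -2.9098 ∉ [0.6, 1.6) ⇒ out
candidate 4: (m,n)=(-1,-5) → π∥ = -1-5·β ≈ -9.0902, π⊥ = -1-5·β' ≈ 2.0902 ∉ [0.6, 1.6) ⇒ out
candidate 5: (m,n)=(-3,8) → π∥ = -3+8·β ≈ 9.9443, π⊥ = -3+8·β' ≈ -7.9443 ∉ [0.6, 1.6) ⇒ out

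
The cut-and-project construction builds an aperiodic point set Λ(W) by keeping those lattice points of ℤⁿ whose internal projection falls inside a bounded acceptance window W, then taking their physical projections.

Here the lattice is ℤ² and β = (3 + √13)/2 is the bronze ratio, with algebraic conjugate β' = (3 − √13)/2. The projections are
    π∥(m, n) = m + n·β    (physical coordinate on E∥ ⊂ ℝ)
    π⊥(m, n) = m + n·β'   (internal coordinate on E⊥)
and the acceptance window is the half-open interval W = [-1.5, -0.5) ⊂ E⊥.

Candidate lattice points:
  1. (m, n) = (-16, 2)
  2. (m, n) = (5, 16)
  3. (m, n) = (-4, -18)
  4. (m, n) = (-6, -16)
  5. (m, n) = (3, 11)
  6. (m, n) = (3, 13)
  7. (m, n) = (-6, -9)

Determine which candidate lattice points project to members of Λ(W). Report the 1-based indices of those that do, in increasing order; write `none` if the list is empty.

Numerically β ≈ 3.302776 and β' = −1/β ≈ -0.302776.
candidate 1: (m,n)=(-16,2) → π∥ = -16+2·β ≈ -9.394449, π⊥ = -16+2·β' ≈ -16.605551 ∉ [-1.5, -0.5) ⇒ out
candidate 2: (m,n)=(5,16) → π∥ = 5+16·β ≈ 57.844410, π⊥ = 5+16·β' ≈ 0.155590 ∉ [-1.5, -0.5) ⇒ out
candidate 3: (m,n)=(-4,-18) → π∥ = -4-18·β ≈ -63.449961, π⊥ = -4-18·β' ≈ 1.449961 ∉ [-1.5, -0.5) ⇒ out
candidate 4: (m,n)=(-6,-16) → π∥ = -6-16·β ≈ -58.844410, π⊥ = -6-16·β' ≈ -1.155590 ∈ [-1.5, -0.5) ⇒ IN Λ
candidate 5: (m,n)=(3,11) → π∥ = 3+11·β ≈ 39.330532, π⊥ = 3+11·β' ≈ -0.330532 ∉ [-1.5, -0.5) ⇒ out
candidate 6: (m,n)=(3,13) → π∥ = 3+13·β ≈ 45.936083, π⊥ = 3+13·β' ≈ -0.936083 ∈ [-1.5, -0.5) ⇒ IN Λ
candidate 7: (m,n)=(-6,-9) → π∥ = -6-9·β ≈ -35.724981, π⊥ = -6-9·β' ≈ -3.275019 ∉ [-1.5, -0.5) ⇒ out

4, 6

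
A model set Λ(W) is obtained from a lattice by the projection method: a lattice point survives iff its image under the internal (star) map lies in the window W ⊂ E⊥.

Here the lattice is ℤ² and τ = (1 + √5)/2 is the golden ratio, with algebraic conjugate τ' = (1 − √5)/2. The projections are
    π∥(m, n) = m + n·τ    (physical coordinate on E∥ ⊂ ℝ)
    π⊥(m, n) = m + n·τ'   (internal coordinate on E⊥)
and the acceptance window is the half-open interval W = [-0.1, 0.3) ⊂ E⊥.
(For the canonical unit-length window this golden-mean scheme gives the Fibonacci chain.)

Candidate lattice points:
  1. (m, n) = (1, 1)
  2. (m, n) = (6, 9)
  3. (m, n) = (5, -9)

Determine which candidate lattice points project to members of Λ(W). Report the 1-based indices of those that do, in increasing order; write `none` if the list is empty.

τ' = (1−√5)/2 ≈ -0.6180.
#1 (1,1): internal coord 1 + (1)·τ' = +0.3820; +0.3820 ∉ [-0.1, 0.3) → out
#2 (6,9): internal coord 6 + (9)·τ' = +0.4377; +0.4377 ∉ [-0.1, 0.3) → out
#3 (5,-9): internal coord 5 + (-9)·τ' = +10.5623; +10.5623 ∉ [-0.1, 0.3) → out

none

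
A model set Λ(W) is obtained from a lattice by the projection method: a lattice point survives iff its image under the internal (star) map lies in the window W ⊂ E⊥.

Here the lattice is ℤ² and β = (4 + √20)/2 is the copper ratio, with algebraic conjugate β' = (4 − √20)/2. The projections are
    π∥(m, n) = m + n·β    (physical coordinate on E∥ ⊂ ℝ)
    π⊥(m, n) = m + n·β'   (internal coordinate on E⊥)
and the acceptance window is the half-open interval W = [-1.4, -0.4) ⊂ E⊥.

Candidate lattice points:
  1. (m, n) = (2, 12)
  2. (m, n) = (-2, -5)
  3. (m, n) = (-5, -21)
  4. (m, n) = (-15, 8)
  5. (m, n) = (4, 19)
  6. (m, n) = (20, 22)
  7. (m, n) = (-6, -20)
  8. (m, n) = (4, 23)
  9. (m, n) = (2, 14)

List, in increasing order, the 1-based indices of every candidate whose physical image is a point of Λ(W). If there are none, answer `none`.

1, 2, 5, 7, 9

Compute β' = (4−√20)/2 = -0.2361, so π⊥(m,n) = m -0.2361·n.
[1] lift (2,12): star map gives -0.8328; window check -1.4 ≤ -0.8328 < -0.4 is true → IN Λ
[2] lift (-2,-5): star map gives -0.8197; window check -1.4 ≤ -0.8197 < -0.4 is true → IN Λ
[3] lift (-5,-21): star map gives -0.0426; window check -1.4 ≤ -0.0426 < -0.4 is false → out
[4] lift (-15,8): star map gives -16.8885; window check -1.4 ≤ -16.8885 < -0.4 is false → out
[5] lift (4,19): star map gives -0.4853; window check -1.4 ≤ -0.4853 < -0.4 is true → IN Λ
[6] lift (20,22): star map gives 14.8065; window check -1.4 ≤ 14.8065 < -0.4 is false → out
[7] lift (-6,-20): star map gives -1.2786; window check -1.4 ≤ -1.2786 < -0.4 is true → IN Λ
[8] lift (4,23): star map gives -1.4296; window check -1.4 ≤ -1.4296 < -0.4 is false → out
[9] lift (2,14): star map gives -1.3050; window check -1.4 ≤ -1.3050 < -0.4 is true → IN Λ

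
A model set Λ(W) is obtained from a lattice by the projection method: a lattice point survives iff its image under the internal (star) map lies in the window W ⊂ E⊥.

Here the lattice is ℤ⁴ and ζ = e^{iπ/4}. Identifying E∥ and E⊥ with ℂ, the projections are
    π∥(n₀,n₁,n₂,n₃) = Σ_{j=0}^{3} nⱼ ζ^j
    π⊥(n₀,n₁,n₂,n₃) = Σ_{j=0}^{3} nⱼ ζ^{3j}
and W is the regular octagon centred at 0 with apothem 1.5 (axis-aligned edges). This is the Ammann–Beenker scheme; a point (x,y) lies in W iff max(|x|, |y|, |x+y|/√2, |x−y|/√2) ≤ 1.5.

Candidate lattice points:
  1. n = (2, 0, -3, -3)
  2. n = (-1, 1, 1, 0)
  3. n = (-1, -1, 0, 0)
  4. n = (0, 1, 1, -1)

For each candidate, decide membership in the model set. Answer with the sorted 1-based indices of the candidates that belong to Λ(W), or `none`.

1, 3

With ζ = e^{iπ/4} the internal vectors are ζ^0,ζ^3,ζ^6,ζ^9.
candidate 1: n = (2, 0, -3, -3) → π⊥ ≈ (-0.12132, +0.87868); max(|x|,|y|,|x±y|/√2) = 0.87868 ≤ 1.5 ⇒ ∈ W
candidate 2: n = (-1, 1, 1, 0) → π⊥ ≈ (-1.70711, -0.29289); max(|x|,|y|,|x±y|/√2) = 1.70711 > 1.5 ⇒ ∉ W
candidate 3: n = (-1, -1, 0, 0) → π⊥ ≈ (-0.29289, -0.70711); max(|x|,|y|,|x±y|/√2) = 0.70711 ≤ 1.5 ⇒ ∈ W
candidate 4: n = (0, 1, 1, -1) → π⊥ ≈ (-1.41421, -1.00000); max(|x|,|y|,|x±y|/√2) = 1.70711 > 1.5 ⇒ ∉ W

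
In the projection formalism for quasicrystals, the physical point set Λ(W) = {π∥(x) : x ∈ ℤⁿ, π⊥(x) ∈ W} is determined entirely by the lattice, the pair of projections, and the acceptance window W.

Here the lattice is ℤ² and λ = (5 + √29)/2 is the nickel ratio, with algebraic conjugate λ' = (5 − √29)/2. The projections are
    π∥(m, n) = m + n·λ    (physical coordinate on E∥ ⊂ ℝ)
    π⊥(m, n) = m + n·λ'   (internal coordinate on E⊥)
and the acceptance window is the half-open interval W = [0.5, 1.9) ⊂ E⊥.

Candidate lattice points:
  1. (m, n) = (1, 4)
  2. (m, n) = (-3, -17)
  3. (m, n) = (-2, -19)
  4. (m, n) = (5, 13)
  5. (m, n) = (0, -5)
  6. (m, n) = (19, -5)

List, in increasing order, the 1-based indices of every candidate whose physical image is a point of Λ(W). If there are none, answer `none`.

Numerically λ ≈ 5.192582 and λ' = −1/λ ≈ -0.192582.
candidate 1: (m,n)=(1,4) → π∥ = 1+4·λ ≈ 21.770330, π⊥ = 1+4·λ' ≈ 0.229670 ∉ [0.5, 1.9) ⇒ out
candidate 2: (m,n)=(-3,-17) → π∥ = -3-17·λ ≈ -91.273901, π⊥ = -3-17·λ' ≈ 0.273901 ∉ [0.5, 1.9) ⇒ out
candidate 3: (m,n)=(-2,-19) → π∥ = -2-19·λ ≈ -100.659066, π⊥ = -2-19·λ' ≈ 1.659066 ∈ [0.5, 1.9) ⇒ IN Λ
candidate 4: (m,n)=(5,13) → π∥ = 5+13·λ ≈ 72.503571, π⊥ = 5+13·λ' ≈ 2.496429 ∉ [0.5, 1.9) ⇒ out
candidate 5: (m,n)=(0,-5) → π∥ = 0-5·λ ≈ -25.962912, π⊥ = 0-5·λ' ≈ 0.962912 ∈ [0.5, 1.9) ⇒ IN Λ
candidate 6: (m,n)=(19,-5) → π∥ = 19-5·λ ≈ -6.962912, π⊥ = 19-5·λ' ≈ 19.962912 ∉ [0.5, 1.9) ⇒ out

3, 5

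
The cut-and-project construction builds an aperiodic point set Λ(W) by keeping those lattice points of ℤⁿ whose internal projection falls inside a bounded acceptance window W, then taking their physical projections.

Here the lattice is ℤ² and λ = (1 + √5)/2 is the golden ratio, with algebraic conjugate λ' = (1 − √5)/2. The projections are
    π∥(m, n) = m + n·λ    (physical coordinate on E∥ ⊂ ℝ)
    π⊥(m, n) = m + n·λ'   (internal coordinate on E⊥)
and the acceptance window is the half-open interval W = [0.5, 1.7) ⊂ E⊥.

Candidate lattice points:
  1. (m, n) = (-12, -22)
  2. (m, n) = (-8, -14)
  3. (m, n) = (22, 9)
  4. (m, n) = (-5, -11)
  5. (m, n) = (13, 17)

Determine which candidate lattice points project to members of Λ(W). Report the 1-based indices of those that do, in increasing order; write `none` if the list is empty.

Compute λ' = (1−√5)/2 = -0.6180, so π⊥(m,n) = m -0.6180·n.
candidate 1: (m,n)=(-12,-22) → π∥ = -12-22·λ ≈ -47.5967, π⊥ = -12-22·λ' ≈ 1.5967 ∈ [0.5, 1.7) ⇒ IN Λ
candidate 2: (m,n)=(-8,-14) → π∥ = -8-14·λ ≈ -30.6525, π⊥ = -8-14·λ' ≈ 0.6525 ∈ [0.5, 1.7) ⇒ IN Λ
candidate 3: (m,n)=(22,9) → π∥ = 22+9·λ ≈ 36.5623, π⊥ = 22+9·λ' ≈ 16.4377 ∉ [0.5, 1.7) ⇒ out
candidate 4: (m,n)=(-5,-11) → π∥ = -5-11·λ ≈ -22.7984, π⊥ = -5-11·λ' ≈ 1.7984 ∉ [0.5, 1.7) ⇒ out
candidate 5: (m,n)=(13,17) → π∥ = 13+17·λ ≈ 40.5066, π⊥ = 13+17·λ' ≈ 2.4934 ∉ [0.5, 1.7) ⇒ out

1, 2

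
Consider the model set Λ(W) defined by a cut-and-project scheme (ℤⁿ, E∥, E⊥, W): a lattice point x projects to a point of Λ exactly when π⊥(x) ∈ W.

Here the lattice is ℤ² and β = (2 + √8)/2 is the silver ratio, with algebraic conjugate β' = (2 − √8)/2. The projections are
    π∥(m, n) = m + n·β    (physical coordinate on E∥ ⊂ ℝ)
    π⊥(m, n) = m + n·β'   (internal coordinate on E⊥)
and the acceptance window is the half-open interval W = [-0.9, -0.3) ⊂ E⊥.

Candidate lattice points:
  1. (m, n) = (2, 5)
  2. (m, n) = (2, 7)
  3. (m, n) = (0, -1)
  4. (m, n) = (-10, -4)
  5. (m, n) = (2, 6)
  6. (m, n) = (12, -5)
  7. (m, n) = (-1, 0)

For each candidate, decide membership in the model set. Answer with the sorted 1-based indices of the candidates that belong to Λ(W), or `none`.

Numerically β ≈ 2.4142 and β' = −1/β ≈ -0.4142.
#1 (2,5): internal coord 2 + (5)·β' = -0.0711; -0.0711 ∉ [-0.9, -0.3) → out
#2 (2,7): internal coord 2 + (7)·β' = -0.8995; -0.8995 ∈ [-0.9, -0.3) → IN Λ
#3 (0,-1): internal coord 0 + (-1)·β' = +0.4142; +0.4142 ∉ [-0.9, -0.3) → out
#4 (-10,-4): internal coord -10 + (-4)·β' = -8.3431; -8.3431 ∉ [-0.9, -0.3) → out
#5 (2,6): internal coord 2 + (6)·β' = -0.4853; -0.4853 ∈ [-0.9, -0.3) → IN Λ
#6 (12,-5): internal coord 12 + (-5)·β' = +14.0711; +14.0711 ∉ [-0.9, -0.3) → out
#7 (-1,0): internal coord -1 + (0)·β' = -1.0000; -1.0000 ∉ [-0.9, -0.3) → out

2, 5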